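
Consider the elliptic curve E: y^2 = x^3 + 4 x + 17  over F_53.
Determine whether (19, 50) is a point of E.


Check whether y^2 = x^3 + 4 x + 17 (mod 53) for (x, y) = (19, 50).
LHS: y^2 = 50^2 mod 53 = 9
RHS: x^3 + 4 x + 17 = 19^3 + 4*19 + 17 mod 53 = 9
LHS = RHS

Yes, on the curve


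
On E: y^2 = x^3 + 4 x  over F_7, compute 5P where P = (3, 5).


k = 5 = 101_2 (binary, LSB first: 101)
Double-and-add from P = (3, 5):
  bit 0 = 1: acc = O + (3, 5) = (3, 5)
  bit 1 = 0: acc unchanged = (3, 5)
  bit 2 = 1: acc = (3, 5) + (0, 0) = (6, 4)

5P = (6, 4)


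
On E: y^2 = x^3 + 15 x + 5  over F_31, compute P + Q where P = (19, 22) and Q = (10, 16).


P != Q, so use the chord formula.
s = (y2 - y1) / (x2 - x1) = (25) / (22) mod 31 = 11
x3 = s^2 - x1 - x2 mod 31 = 11^2 - 19 - 10 = 30
y3 = s (x1 - x3) - y1 mod 31 = 11 * (19 - 30) - 22 = 12

P + Q = (30, 12)


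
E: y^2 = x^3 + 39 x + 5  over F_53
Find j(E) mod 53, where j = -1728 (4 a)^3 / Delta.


Delta = -16(4 a^3 + 27 b^2) mod 53 = 39
-1728 * (4 a)^3 = -1728 * (4*39)^3 mod 53 = 16
j = 16 * 39^(-1) mod 53 = 14

j = 14 (mod 53)


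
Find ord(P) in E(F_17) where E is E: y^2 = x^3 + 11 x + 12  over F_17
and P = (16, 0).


Compute successive multiples of P until we hit O:
  1P = (16, 0)
  2P = O

ord(P) = 2


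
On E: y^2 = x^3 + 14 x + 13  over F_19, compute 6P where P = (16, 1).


k = 6 = 110_2 (binary, LSB first: 011)
Double-and-add from P = (16, 1):
  bit 0 = 0: acc unchanged = O
  bit 1 = 1: acc = O + (13, 13) = (13, 13)
  bit 2 = 1: acc = (13, 13) + (4, 0) = (13, 6)

6P = (13, 6)


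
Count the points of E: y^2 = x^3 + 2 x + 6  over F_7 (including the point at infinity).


For each x in F_7, count y with y^2 = x^3 + 2 x + 6 mod 7:
  x = 1: RHS = 2, y in [3, 4]  -> 2 point(s)
  x = 2: RHS = 4, y in [2, 5]  -> 2 point(s)
  x = 3: RHS = 4, y in [2, 5]  -> 2 point(s)
  x = 4: RHS = 1, y in [1, 6]  -> 2 point(s)
  x = 5: RHS = 1, y in [1, 6]  -> 2 point(s)
Affine points: 10. Add the point at infinity: total = 11.

#E(F_7) = 11


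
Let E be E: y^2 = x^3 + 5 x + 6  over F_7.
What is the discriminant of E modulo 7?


4 a^3 + 27 b^2 = 4*5^3 + 27*6^2 = 500 + 972 = 1472
Delta = -16 * (1472) = -23552
Delta mod 7 = 3

Delta = 3 (mod 7)


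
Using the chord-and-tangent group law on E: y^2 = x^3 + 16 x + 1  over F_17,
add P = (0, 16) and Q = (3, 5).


P != Q, so use the chord formula.
s = (y2 - y1) / (x2 - x1) = (6) / (3) mod 17 = 2
x3 = s^2 - x1 - x2 mod 17 = 2^2 - 0 - 3 = 1
y3 = s (x1 - x3) - y1 mod 17 = 2 * (0 - 1) - 16 = 16

P + Q = (1, 16)


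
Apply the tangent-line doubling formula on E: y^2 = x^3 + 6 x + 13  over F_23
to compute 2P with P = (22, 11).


Doubling: s = (3 x1^2 + a) / (2 y1)
s = (3*22^2 + 6) / (2*11) mod 23 = 14
x3 = s^2 - 2 x1 mod 23 = 14^2 - 2*22 = 14
y3 = s (x1 - x3) - y1 mod 23 = 14 * (22 - 14) - 11 = 9

2P = (14, 9)


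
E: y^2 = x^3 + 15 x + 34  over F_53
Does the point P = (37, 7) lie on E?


Check whether y^2 = x^3 + 15 x + 34 (mod 53) for (x, y) = (37, 7).
LHS: y^2 = 7^2 mod 53 = 49
RHS: x^3 + 15 x + 34 = 37^3 + 15*37 + 34 mod 53 = 44
LHS != RHS

No, not on the curve


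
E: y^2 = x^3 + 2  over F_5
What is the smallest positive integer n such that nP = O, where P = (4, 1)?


Compute successive multiples of P until we hit O:
  1P = (4, 1)
  2P = (3, 3)
  3P = (2, 0)
  4P = (3, 2)
  5P = (4, 4)
  6P = O

ord(P) = 6


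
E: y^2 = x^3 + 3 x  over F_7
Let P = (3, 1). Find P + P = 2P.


Doubling: s = (3 x1^2 + a) / (2 y1)
s = (3*3^2 + 3) / (2*1) mod 7 = 1
x3 = s^2 - 2 x1 mod 7 = 1^2 - 2*3 = 2
y3 = s (x1 - x3) - y1 mod 7 = 1 * (3 - 2) - 1 = 0

2P = (2, 0)


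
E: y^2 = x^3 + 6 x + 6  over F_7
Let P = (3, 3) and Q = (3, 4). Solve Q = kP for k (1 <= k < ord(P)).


Enumerate multiples of P until we hit Q = (3, 4):
  1P = (3, 3)
  2P = (5, 0)
  3P = (3, 4)
Match found at i = 3.

k = 3


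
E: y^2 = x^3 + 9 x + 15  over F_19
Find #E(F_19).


For each x in F_19, count y with y^2 = x^3 + 9 x + 15 mod 19:
  x = 1: RHS = 6, y in [5, 14]  -> 2 point(s)
  x = 4: RHS = 1, y in [1, 18]  -> 2 point(s)
  x = 6: RHS = 0, y in [0]  -> 1 point(s)
  x = 11: RHS = 1, y in [1, 18]  -> 2 point(s)
  x = 13: RHS = 11, y in [7, 12]  -> 2 point(s)
  x = 14: RHS = 16, y in [4, 15]  -> 2 point(s)
  x = 18: RHS = 5, y in [9, 10]  -> 2 point(s)
Affine points: 13. Add the point at infinity: total = 14.

#E(F_19) = 14


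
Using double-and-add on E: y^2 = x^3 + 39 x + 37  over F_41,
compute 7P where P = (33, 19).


k = 7 = 111_2 (binary, LSB first: 111)
Double-and-add from P = (33, 19):
  bit 0 = 1: acc = O + (33, 19) = (33, 19)
  bit 1 = 1: acc = (33, 19) + (0, 23) = (39, 19)
  bit 2 = 1: acc = (39, 19) + (10, 22) = (10, 19)

7P = (10, 19)


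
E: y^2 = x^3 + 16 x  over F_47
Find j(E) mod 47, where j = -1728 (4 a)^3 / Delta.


Delta = -16(4 a^3 + 27 b^2) mod 47 = 22
-1728 * (4 a)^3 = -1728 * (4*16)^3 mod 47 = 40
j = 40 * 22^(-1) mod 47 = 36

j = 36 (mod 47)


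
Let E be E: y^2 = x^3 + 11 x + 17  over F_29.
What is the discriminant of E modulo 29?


4 a^3 + 27 b^2 = 4*11^3 + 27*17^2 = 5324 + 7803 = 13127
Delta = -16 * (13127) = -210032
Delta mod 29 = 15

Delta = 15 (mod 29)


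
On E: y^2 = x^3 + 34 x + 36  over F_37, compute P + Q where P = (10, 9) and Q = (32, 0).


P != Q, so use the chord formula.
s = (y2 - y1) / (x2 - x1) = (28) / (22) mod 37 = 8
x3 = s^2 - x1 - x2 mod 37 = 8^2 - 10 - 32 = 22
y3 = s (x1 - x3) - y1 mod 37 = 8 * (10 - 22) - 9 = 6

P + Q = (22, 6)


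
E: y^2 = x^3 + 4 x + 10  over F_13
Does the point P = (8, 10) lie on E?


Check whether y^2 = x^3 + 4 x + 10 (mod 13) for (x, y) = (8, 10).
LHS: y^2 = 10^2 mod 13 = 9
RHS: x^3 + 4 x + 10 = 8^3 + 4*8 + 10 mod 13 = 8
LHS != RHS

No, not on the curve


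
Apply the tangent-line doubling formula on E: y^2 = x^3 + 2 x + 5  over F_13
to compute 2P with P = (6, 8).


Doubling: s = (3 x1^2 + a) / (2 y1)
s = (3*6^2 + 2) / (2*8) mod 13 = 2
x3 = s^2 - 2 x1 mod 13 = 2^2 - 2*6 = 5
y3 = s (x1 - x3) - y1 mod 13 = 2 * (6 - 5) - 8 = 7

2P = (5, 7)


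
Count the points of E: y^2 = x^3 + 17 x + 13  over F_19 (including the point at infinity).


For each x in F_19, count y with y^2 = x^3 + 17 x + 13 mod 19:
  x = 2: RHS = 17, y in [6, 13]  -> 2 point(s)
  x = 7: RHS = 0, y in [0]  -> 1 point(s)
  x = 10: RHS = 5, y in [9, 10]  -> 2 point(s)
  x = 11: RHS = 11, y in [7, 12]  -> 2 point(s)
  x = 12: RHS = 7, y in [8, 11]  -> 2 point(s)
  x = 16: RHS = 11, y in [7, 12]  -> 2 point(s)
  x = 17: RHS = 9, y in [3, 16]  -> 2 point(s)
Affine points: 13. Add the point at infinity: total = 14.

#E(F_19) = 14


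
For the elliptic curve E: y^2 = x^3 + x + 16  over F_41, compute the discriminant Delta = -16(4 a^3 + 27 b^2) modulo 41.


4 a^3 + 27 b^2 = 4*1^3 + 27*16^2 = 4 + 6912 = 6916
Delta = -16 * (6916) = -110656
Delta mod 41 = 3

Delta = 3 (mod 41)


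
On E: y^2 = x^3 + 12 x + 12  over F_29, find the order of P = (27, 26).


Compute successive multiples of P until we hit O:
  1P = (27, 26)
  2P = (20, 4)
  3P = (12, 17)
  4P = (24, 28)
  5P = (1, 5)
  6P = (21, 19)
  7P = (17, 5)
  8P = (10, 1)
  ... (continuing to 40P)
  40P = O

ord(P) = 40


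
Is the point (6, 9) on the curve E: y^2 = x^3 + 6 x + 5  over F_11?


Check whether y^2 = x^3 + 6 x + 5 (mod 11) for (x, y) = (6, 9).
LHS: y^2 = 9^2 mod 11 = 4
RHS: x^3 + 6 x + 5 = 6^3 + 6*6 + 5 mod 11 = 4
LHS = RHS

Yes, on the curve


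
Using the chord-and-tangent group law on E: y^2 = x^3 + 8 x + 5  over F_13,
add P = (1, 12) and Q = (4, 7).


P != Q, so use the chord formula.
s = (y2 - y1) / (x2 - x1) = (8) / (3) mod 13 = 7
x3 = s^2 - x1 - x2 mod 13 = 7^2 - 1 - 4 = 5
y3 = s (x1 - x3) - y1 mod 13 = 7 * (1 - 5) - 12 = 12

P + Q = (5, 12)


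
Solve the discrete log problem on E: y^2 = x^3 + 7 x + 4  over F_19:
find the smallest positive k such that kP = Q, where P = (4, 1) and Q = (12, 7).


Enumerate multiples of P until we hit Q = (12, 7):
  1P = (4, 1)
  2P = (12, 7)
Match found at i = 2.

k = 2


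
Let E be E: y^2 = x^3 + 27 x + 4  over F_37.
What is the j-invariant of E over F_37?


Delta = -16(4 a^3 + 27 b^2) mod 37 = 34
-1728 * (4 a)^3 = -1728 * (4*27)^3 mod 37 = 36
j = 36 * 34^(-1) mod 37 = 25

j = 25 (mod 37)


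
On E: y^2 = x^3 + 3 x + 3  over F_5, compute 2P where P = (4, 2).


k = 2 = 10_2 (binary, LSB first: 01)
Double-and-add from P = (4, 2):
  bit 0 = 0: acc unchanged = O
  bit 1 = 1: acc = O + (3, 2) = (3, 2)

2P = (3, 2)


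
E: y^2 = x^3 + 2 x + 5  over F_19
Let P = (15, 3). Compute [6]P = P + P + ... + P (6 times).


k = 6 = 110_2 (binary, LSB first: 011)
Double-and-add from P = (15, 3):
  bit 0 = 0: acc unchanged = O
  bit 1 = 1: acc = O + (12, 3) = (12, 3)
  bit 2 = 1: acc = (12, 3) + (0, 10) = (8, 1)

6P = (8, 1)


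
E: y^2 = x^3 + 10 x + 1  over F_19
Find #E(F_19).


For each x in F_19, count y with y^2 = x^3 + 10 x + 1 mod 19:
  x = 0: RHS = 1, y in [1, 18]  -> 2 point(s)
  x = 3: RHS = 1, y in [1, 18]  -> 2 point(s)
  x = 5: RHS = 5, y in [9, 10]  -> 2 point(s)
  x = 6: RHS = 11, y in [7, 12]  -> 2 point(s)
  x = 8: RHS = 4, y in [2, 17]  -> 2 point(s)
  x = 11: RHS = 17, y in [6, 13]  -> 2 point(s)
  x = 12: RHS = 6, y in [5, 14]  -> 2 point(s)
  x = 14: RHS = 16, y in [4, 15]  -> 2 point(s)
  x = 15: RHS = 11, y in [7, 12]  -> 2 point(s)
  x = 16: RHS = 1, y in [1, 18]  -> 2 point(s)
  x = 17: RHS = 11, y in [7, 12]  -> 2 point(s)
  x = 18: RHS = 9, y in [3, 16]  -> 2 point(s)
Affine points: 24. Add the point at infinity: total = 25.

#E(F_19) = 25


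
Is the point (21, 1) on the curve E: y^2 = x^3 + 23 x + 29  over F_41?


Check whether y^2 = x^3 + 23 x + 29 (mod 41) for (x, y) = (21, 1).
LHS: y^2 = 1^2 mod 41 = 1
RHS: x^3 + 23 x + 29 = 21^3 + 23*21 + 29 mod 41 = 15
LHS != RHS

No, not on the curve


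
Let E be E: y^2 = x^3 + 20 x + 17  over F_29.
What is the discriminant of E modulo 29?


4 a^3 + 27 b^2 = 4*20^3 + 27*17^2 = 32000 + 7803 = 39803
Delta = -16 * (39803) = -636848
Delta mod 29 = 21

Delta = 21 (mod 29)


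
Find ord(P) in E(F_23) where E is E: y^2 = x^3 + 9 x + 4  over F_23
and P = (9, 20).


Compute successive multiples of P until we hit O:
  1P = (9, 20)
  2P = (21, 1)
  3P = (11, 10)
  4P = (5, 6)
  5P = (4, 9)
  6P = (13, 8)
  7P = (10, 6)
  8P = (16, 9)
  ... (continuing to 28P)
  28P = O

ord(P) = 28


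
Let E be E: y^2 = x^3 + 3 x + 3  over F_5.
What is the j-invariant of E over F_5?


Delta = -16(4 a^3 + 27 b^2) mod 5 = 4
-1728 * (4 a)^3 = -1728 * (4*3)^3 mod 5 = 1
j = 1 * 4^(-1) mod 5 = 4

j = 4 (mod 5)


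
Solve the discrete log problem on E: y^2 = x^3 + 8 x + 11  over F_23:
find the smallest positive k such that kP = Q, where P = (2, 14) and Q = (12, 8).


Enumerate multiples of P until we hit Q = (12, 8):
  1P = (2, 14)
  2P = (12, 15)
  3P = (12, 8)
Match found at i = 3.

k = 3


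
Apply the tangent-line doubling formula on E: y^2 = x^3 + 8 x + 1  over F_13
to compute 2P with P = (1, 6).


Doubling: s = (3 x1^2 + a) / (2 y1)
s = (3*1^2 + 8) / (2*6) mod 13 = 2
x3 = s^2 - 2 x1 mod 13 = 2^2 - 2*1 = 2
y3 = s (x1 - x3) - y1 mod 13 = 2 * (1 - 2) - 6 = 5

2P = (2, 5)


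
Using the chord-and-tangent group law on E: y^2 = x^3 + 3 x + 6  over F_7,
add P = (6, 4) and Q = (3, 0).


P != Q, so use the chord formula.
s = (y2 - y1) / (x2 - x1) = (3) / (4) mod 7 = 6
x3 = s^2 - x1 - x2 mod 7 = 6^2 - 6 - 3 = 6
y3 = s (x1 - x3) - y1 mod 7 = 6 * (6 - 6) - 4 = 3

P + Q = (6, 3)


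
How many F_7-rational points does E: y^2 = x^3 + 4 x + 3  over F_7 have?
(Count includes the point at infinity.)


For each x in F_7, count y with y^2 = x^3 + 4 x + 3 mod 7:
  x = 1: RHS = 1, y in [1, 6]  -> 2 point(s)
  x = 3: RHS = 0, y in [0]  -> 1 point(s)
  x = 5: RHS = 1, y in [1, 6]  -> 2 point(s)
Affine points: 5. Add the point at infinity: total = 6.

#E(F_7) = 6


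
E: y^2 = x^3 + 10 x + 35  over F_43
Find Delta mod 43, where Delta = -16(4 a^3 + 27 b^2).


4 a^3 + 27 b^2 = 4*10^3 + 27*35^2 = 4000 + 33075 = 37075
Delta = -16 * (37075) = -593200
Delta mod 43 = 28

Delta = 28 (mod 43)


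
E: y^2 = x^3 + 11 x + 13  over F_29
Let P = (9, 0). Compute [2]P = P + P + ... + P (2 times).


k = 2 = 10_2 (binary, LSB first: 01)
Double-and-add from P = (9, 0):
  bit 0 = 0: acc unchanged = O
  bit 1 = 1: acc = O + O = O

2P = O


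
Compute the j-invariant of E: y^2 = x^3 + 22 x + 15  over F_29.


Delta = -16(4 a^3 + 27 b^2) mod 29 = 7
-1728 * (4 a)^3 = -1728 * (4*22)^3 mod 29 = 12
j = 12 * 7^(-1) mod 29 = 10

j = 10 (mod 29)


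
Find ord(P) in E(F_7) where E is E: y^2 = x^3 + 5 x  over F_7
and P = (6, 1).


Compute successive multiples of P until we hit O:
  1P = (6, 1)
  2P = (4, 0)
  3P = (6, 6)
  4P = O

ord(P) = 4


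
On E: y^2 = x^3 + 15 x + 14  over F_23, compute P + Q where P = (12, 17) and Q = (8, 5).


P != Q, so use the chord formula.
s = (y2 - y1) / (x2 - x1) = (11) / (19) mod 23 = 3
x3 = s^2 - x1 - x2 mod 23 = 3^2 - 12 - 8 = 12
y3 = s (x1 - x3) - y1 mod 23 = 3 * (12 - 12) - 17 = 6

P + Q = (12, 6)


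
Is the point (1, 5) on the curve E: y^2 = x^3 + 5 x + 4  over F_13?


Check whether y^2 = x^3 + 5 x + 4 (mod 13) for (x, y) = (1, 5).
LHS: y^2 = 5^2 mod 13 = 12
RHS: x^3 + 5 x + 4 = 1^3 + 5*1 + 4 mod 13 = 10
LHS != RHS

No, not on the curve


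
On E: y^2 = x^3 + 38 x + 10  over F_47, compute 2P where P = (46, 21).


Doubling: s = (3 x1^2 + a) / (2 y1)
s = (3*46^2 + 38) / (2*21) mod 47 = 20
x3 = s^2 - 2 x1 mod 47 = 20^2 - 2*46 = 26
y3 = s (x1 - x3) - y1 mod 47 = 20 * (46 - 26) - 21 = 3

2P = (26, 3)


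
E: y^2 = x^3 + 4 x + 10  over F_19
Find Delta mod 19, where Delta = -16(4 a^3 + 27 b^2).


4 a^3 + 27 b^2 = 4*4^3 + 27*10^2 = 256 + 2700 = 2956
Delta = -16 * (2956) = -47296
Delta mod 19 = 14

Delta = 14 (mod 19)


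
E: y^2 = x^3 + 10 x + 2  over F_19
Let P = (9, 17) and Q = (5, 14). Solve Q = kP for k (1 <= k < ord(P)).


Enumerate multiples of P until we hit Q = (5, 14):
  1P = (9, 17)
  2P = (8, 10)
  3P = (13, 12)
  4P = (14, 13)
  5P = (5, 14)
Match found at i = 5.

k = 5


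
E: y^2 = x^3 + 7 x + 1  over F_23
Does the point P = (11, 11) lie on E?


Check whether y^2 = x^3 + 7 x + 1 (mod 23) for (x, y) = (11, 11).
LHS: y^2 = 11^2 mod 23 = 6
RHS: x^3 + 7 x + 1 = 11^3 + 7*11 + 1 mod 23 = 6
LHS = RHS

Yes, on the curve


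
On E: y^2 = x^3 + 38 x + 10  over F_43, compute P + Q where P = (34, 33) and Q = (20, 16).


P != Q, so use the chord formula.
s = (y2 - y1) / (x2 - x1) = (26) / (29) mod 43 = 35
x3 = s^2 - x1 - x2 mod 43 = 35^2 - 34 - 20 = 10
y3 = s (x1 - x3) - y1 mod 43 = 35 * (34 - 10) - 33 = 33

P + Q = (10, 33)


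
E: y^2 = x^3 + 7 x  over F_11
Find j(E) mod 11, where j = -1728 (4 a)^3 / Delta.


Delta = -16(4 a^3 + 27 b^2) mod 11 = 4
-1728 * (4 a)^3 = -1728 * (4*7)^3 mod 11 = 4
j = 4 * 4^(-1) mod 11 = 1

j = 1 (mod 11)


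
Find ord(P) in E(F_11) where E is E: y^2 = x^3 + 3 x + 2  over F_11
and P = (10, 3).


Compute successive multiples of P until we hit O:
  1P = (10, 3)
  2P = (3, 4)
  3P = (7, 6)
  4P = (6, 4)
  5P = (4, 1)
  6P = (2, 7)
  7P = (2, 4)
  8P = (4, 10)
  ... (continuing to 13P)
  13P = O

ord(P) = 13


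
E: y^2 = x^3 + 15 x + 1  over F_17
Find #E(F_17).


For each x in F_17, count y with y^2 = x^3 + 15 x + 1 mod 17:
  x = 0: RHS = 1, y in [1, 16]  -> 2 point(s)
  x = 1: RHS = 0, y in [0]  -> 1 point(s)
  x = 6: RHS = 1, y in [1, 16]  -> 2 point(s)
  x = 8: RHS = 4, y in [2, 15]  -> 2 point(s)
  x = 9: RHS = 15, y in [7, 10]  -> 2 point(s)
  x = 11: RHS = 1, y in [1, 16]  -> 2 point(s)
  x = 13: RHS = 13, y in [8, 9]  -> 2 point(s)
  x = 16: RHS = 2, y in [6, 11]  -> 2 point(s)
Affine points: 15. Add the point at infinity: total = 16.

#E(F_17) = 16


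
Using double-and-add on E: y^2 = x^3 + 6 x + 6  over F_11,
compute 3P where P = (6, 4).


k = 3 = 11_2 (binary, LSB first: 11)
Double-and-add from P = (6, 4):
  bit 0 = 1: acc = O + (6, 4) = (6, 4)
  bit 1 = 1: acc = (6, 4) + (2, 9) = (8, 4)

3P = (8, 4)


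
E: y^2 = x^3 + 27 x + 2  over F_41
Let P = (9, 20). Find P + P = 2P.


Doubling: s = (3 x1^2 + a) / (2 y1)
s = (3*9^2 + 27) / (2*20) mod 41 = 17
x3 = s^2 - 2 x1 mod 41 = 17^2 - 2*9 = 25
y3 = s (x1 - x3) - y1 mod 41 = 17 * (9 - 25) - 20 = 36

2P = (25, 36)


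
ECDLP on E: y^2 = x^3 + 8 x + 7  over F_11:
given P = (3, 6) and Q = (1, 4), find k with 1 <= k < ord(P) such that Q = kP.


Enumerate multiples of P until we hit Q = (1, 4):
  1P = (3, 6)
  2P = (9, 4)
  3P = (4, 9)
  4P = (2, 8)
  5P = (10, 8)
  6P = (1, 4)
Match found at i = 6.

k = 6


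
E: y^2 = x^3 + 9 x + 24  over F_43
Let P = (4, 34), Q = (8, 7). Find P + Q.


P != Q, so use the chord formula.
s = (y2 - y1) / (x2 - x1) = (16) / (4) mod 43 = 4
x3 = s^2 - x1 - x2 mod 43 = 4^2 - 4 - 8 = 4
y3 = s (x1 - x3) - y1 mod 43 = 4 * (4 - 4) - 34 = 9

P + Q = (4, 9)


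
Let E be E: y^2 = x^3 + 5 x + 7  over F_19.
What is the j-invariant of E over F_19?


Delta = -16(4 a^3 + 27 b^2) mod 19 = 16
-1728 * (4 a)^3 = -1728 * (4*5)^3 mod 19 = 1
j = 1 * 16^(-1) mod 19 = 6

j = 6 (mod 19)


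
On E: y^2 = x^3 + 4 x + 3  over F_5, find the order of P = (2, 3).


Compute successive multiples of P until we hit O:
  1P = (2, 3)
  2P = (2, 2)
  3P = O

ord(P) = 3


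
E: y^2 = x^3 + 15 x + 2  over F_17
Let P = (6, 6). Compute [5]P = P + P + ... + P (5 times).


k = 5 = 101_2 (binary, LSB first: 101)
Double-and-add from P = (6, 6):
  bit 0 = 1: acc = O + (6, 6) = (6, 6)
  bit 1 = 0: acc unchanged = (6, 6)
  bit 2 = 1: acc = (6, 6) + (5, 7) = (7, 12)

5P = (7, 12)


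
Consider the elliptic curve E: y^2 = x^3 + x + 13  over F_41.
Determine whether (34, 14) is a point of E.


Check whether y^2 = x^3 + 1 x + 13 (mod 41) for (x, y) = (34, 14).
LHS: y^2 = 14^2 mod 41 = 32
RHS: x^3 + 1 x + 13 = 34^3 + 1*34 + 13 mod 41 = 32
LHS = RHS

Yes, on the curve


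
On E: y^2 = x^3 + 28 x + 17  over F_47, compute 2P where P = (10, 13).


Doubling: s = (3 x1^2 + a) / (2 y1)
s = (3*10^2 + 28) / (2*13) mod 47 = 9
x3 = s^2 - 2 x1 mod 47 = 9^2 - 2*10 = 14
y3 = s (x1 - x3) - y1 mod 47 = 9 * (10 - 14) - 13 = 45

2P = (14, 45)


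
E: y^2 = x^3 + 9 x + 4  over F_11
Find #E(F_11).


For each x in F_11, count y with y^2 = x^3 + 9 x + 4 mod 11:
  x = 0: RHS = 4, y in [2, 9]  -> 2 point(s)
  x = 1: RHS = 3, y in [5, 6]  -> 2 point(s)
  x = 3: RHS = 3, y in [5, 6]  -> 2 point(s)
  x = 4: RHS = 5, y in [4, 7]  -> 2 point(s)
  x = 5: RHS = 9, y in [3, 8]  -> 2 point(s)
  x = 7: RHS = 3, y in [5, 6]  -> 2 point(s)
  x = 8: RHS = 5, y in [4, 7]  -> 2 point(s)
  x = 9: RHS = 0, y in [0]  -> 1 point(s)
  x = 10: RHS = 5, y in [4, 7]  -> 2 point(s)
Affine points: 17. Add the point at infinity: total = 18.

#E(F_11) = 18


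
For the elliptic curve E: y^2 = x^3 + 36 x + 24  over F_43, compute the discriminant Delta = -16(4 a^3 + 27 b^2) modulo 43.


4 a^3 + 27 b^2 = 4*36^3 + 27*24^2 = 186624 + 15552 = 202176
Delta = -16 * (202176) = -3234816
Delta mod 43 = 31

Delta = 31 (mod 43)


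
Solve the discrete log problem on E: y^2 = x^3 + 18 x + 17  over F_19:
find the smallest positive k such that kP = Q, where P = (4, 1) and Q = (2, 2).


Enumerate multiples of P until we hit Q = (2, 2):
  1P = (4, 1)
  2P = (17, 7)
  3P = (18, 13)
  4P = (2, 17)
  5P = (1, 13)
  6P = (11, 8)
  7P = (5, 17)
  8P = (0, 6)
  9P = (13, 15)
  10P = (7, 7)
  11P = (12, 2)
  12P = (14, 12)
  13P = (10, 0)
  14P = (14, 7)
  15P = (12, 17)
  16P = (7, 12)
  17P = (13, 4)
  18P = (0, 13)
  19P = (5, 2)
  20P = (11, 11)
  21P = (1, 6)
  22P = (2, 2)
Match found at i = 22.

k = 22


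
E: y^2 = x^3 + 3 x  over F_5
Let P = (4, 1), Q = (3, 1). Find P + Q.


P != Q, so use the chord formula.
s = (y2 - y1) / (x2 - x1) = (0) / (4) mod 5 = 0
x3 = s^2 - x1 - x2 mod 5 = 0^2 - 4 - 3 = 3
y3 = s (x1 - x3) - y1 mod 5 = 0 * (4 - 3) - 1 = 4

P + Q = (3, 4)


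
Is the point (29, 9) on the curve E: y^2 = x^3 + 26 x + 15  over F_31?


Check whether y^2 = x^3 + 26 x + 15 (mod 31) for (x, y) = (29, 9).
LHS: y^2 = 9^2 mod 31 = 19
RHS: x^3 + 26 x + 15 = 29^3 + 26*29 + 15 mod 31 = 17
LHS != RHS

No, not on the curve


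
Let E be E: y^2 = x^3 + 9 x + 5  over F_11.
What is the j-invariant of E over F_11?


Delta = -16(4 a^3 + 27 b^2) mod 11 = 8
-1728 * (4 a)^3 = -1728 * (4*9)^3 mod 11 = 6
j = 6 * 8^(-1) mod 11 = 9

j = 9 (mod 11)


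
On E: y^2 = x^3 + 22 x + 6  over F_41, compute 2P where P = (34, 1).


Doubling: s = (3 x1^2 + a) / (2 y1)
s = (3*34^2 + 22) / (2*1) mod 41 = 23
x3 = s^2 - 2 x1 mod 41 = 23^2 - 2*34 = 10
y3 = s (x1 - x3) - y1 mod 41 = 23 * (34 - 10) - 1 = 18

2P = (10, 18)


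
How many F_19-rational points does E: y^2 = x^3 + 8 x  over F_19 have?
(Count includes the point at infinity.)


For each x in F_19, count y with y^2 = x^3 + 8 x + 0 mod 19:
  x = 0: RHS = 0, y in [0]  -> 1 point(s)
  x = 1: RHS = 9, y in [3, 16]  -> 2 point(s)
  x = 2: RHS = 5, y in [9, 10]  -> 2 point(s)
  x = 4: RHS = 1, y in [1, 18]  -> 2 point(s)
  x = 6: RHS = 17, y in [6, 13]  -> 2 point(s)
  x = 7: RHS = 0, y in [0]  -> 1 point(s)
  x = 8: RHS = 6, y in [5, 14]  -> 2 point(s)
  x = 10: RHS = 16, y in [4, 15]  -> 2 point(s)
  x = 12: RHS = 0, y in [0]  -> 1 point(s)
  x = 14: RHS = 6, y in [5, 14]  -> 2 point(s)
  x = 16: RHS = 6, y in [5, 14]  -> 2 point(s)
Affine points: 19. Add the point at infinity: total = 20.

#E(F_19) = 20


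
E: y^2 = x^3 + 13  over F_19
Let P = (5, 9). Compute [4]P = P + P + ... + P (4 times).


k = 4 = 100_2 (binary, LSB first: 001)
Double-and-add from P = (5, 9):
  bit 0 = 0: acc unchanged = O
  bit 1 = 0: acc unchanged = O
  bit 2 = 1: acc = O + (6, 1) = (6, 1)

4P = (6, 1)


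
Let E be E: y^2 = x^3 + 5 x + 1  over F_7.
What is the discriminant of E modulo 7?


4 a^3 + 27 b^2 = 4*5^3 + 27*1^2 = 500 + 27 = 527
Delta = -16 * (527) = -8432
Delta mod 7 = 3

Delta = 3 (mod 7)


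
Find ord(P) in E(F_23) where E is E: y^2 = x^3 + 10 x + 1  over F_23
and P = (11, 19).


Compute successive multiples of P until we hit O:
  1P = (11, 19)
  2P = (19, 9)
  3P = (19, 14)
  4P = (11, 4)
  5P = O

ord(P) = 5


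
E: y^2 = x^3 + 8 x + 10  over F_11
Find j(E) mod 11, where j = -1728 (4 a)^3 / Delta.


Delta = -16(4 a^3 + 27 b^2) mod 11 = 9
-1728 * (4 a)^3 = -1728 * (4*8)^3 mod 11 = 1
j = 1 * 9^(-1) mod 11 = 5

j = 5 (mod 11)


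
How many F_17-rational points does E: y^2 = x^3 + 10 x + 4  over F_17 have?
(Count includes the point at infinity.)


For each x in F_17, count y with y^2 = x^3 + 10 x + 4 mod 17:
  x = 0: RHS = 4, y in [2, 15]  -> 2 point(s)
  x = 1: RHS = 15, y in [7, 10]  -> 2 point(s)
  x = 2: RHS = 15, y in [7, 10]  -> 2 point(s)
  x = 5: RHS = 9, y in [3, 14]  -> 2 point(s)
  x = 6: RHS = 8, y in [5, 12]  -> 2 point(s)
  x = 7: RHS = 9, y in [3, 14]  -> 2 point(s)
  x = 8: RHS = 1, y in [1, 16]  -> 2 point(s)
  x = 10: RHS = 16, y in [4, 13]  -> 2 point(s)
  x = 11: RHS = 0, y in [0]  -> 1 point(s)
  x = 12: RHS = 16, y in [4, 13]  -> 2 point(s)
  x = 13: RHS = 2, y in [6, 11]  -> 2 point(s)
  x = 14: RHS = 15, y in [7, 10]  -> 2 point(s)
Affine points: 23. Add the point at infinity: total = 24.

#E(F_17) = 24


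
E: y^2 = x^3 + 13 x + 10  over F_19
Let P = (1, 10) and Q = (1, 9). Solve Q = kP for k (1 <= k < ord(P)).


Enumerate multiples of P until we hit Q = (1, 9):
  1P = (1, 10)
  2P = (7, 8)
  3P = (9, 18)
  4P = (10, 0)
  5P = (9, 1)
  6P = (7, 11)
  7P = (1, 9)
Match found at i = 7.

k = 7


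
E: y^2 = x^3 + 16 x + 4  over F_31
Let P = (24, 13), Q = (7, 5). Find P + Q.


P != Q, so use the chord formula.
s = (y2 - y1) / (x2 - x1) = (23) / (14) mod 31 = 26
x3 = s^2 - x1 - x2 mod 31 = 26^2 - 24 - 7 = 25
y3 = s (x1 - x3) - y1 mod 31 = 26 * (24 - 25) - 13 = 23

P + Q = (25, 23)


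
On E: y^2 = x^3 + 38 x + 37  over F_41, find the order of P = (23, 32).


Compute successive multiples of P until we hit O:
  1P = (23, 32)
  2P = (31, 16)
  3P = (32, 27)
  4P = (2, 11)
  5P = (17, 15)
  6P = (17, 26)
  7P = (2, 30)
  8P = (32, 14)
  ... (continuing to 11P)
  11P = O

ord(P) = 11


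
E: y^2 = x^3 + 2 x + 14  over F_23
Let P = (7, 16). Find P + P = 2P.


Doubling: s = (3 x1^2 + a) / (2 y1)
s = (3*7^2 + 2) / (2*16) mod 23 = 14
x3 = s^2 - 2 x1 mod 23 = 14^2 - 2*7 = 21
y3 = s (x1 - x3) - y1 mod 23 = 14 * (7 - 21) - 16 = 18

2P = (21, 18)


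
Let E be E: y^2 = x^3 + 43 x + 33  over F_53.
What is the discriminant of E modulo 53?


4 a^3 + 27 b^2 = 4*43^3 + 27*33^2 = 318028 + 29403 = 347431
Delta = -16 * (347431) = -5558896
Delta mod 53 = 9

Delta = 9 (mod 53)


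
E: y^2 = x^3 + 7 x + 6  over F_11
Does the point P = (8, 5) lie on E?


Check whether y^2 = x^3 + 7 x + 6 (mod 11) for (x, y) = (8, 5).
LHS: y^2 = 5^2 mod 11 = 3
RHS: x^3 + 7 x + 6 = 8^3 + 7*8 + 6 mod 11 = 2
LHS != RHS

No, not on the curve


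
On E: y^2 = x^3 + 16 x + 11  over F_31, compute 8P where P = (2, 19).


k = 8 = 1000_2 (binary, LSB first: 0001)
Double-and-add from P = (2, 19):
  bit 0 = 0: acc unchanged = O
  bit 1 = 0: acc unchanged = O
  bit 2 = 0: acc unchanged = O
  bit 3 = 1: acc = O + (27, 10) = (27, 10)

8P = (27, 10)


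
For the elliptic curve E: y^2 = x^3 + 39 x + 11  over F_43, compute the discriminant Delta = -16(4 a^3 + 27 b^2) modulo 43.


4 a^3 + 27 b^2 = 4*39^3 + 27*11^2 = 237276 + 3267 = 240543
Delta = -16 * (240543) = -3848688
Delta mod 43 = 27

Delta = 27 (mod 43)


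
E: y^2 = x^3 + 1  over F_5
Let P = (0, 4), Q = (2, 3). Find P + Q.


P != Q, so use the chord formula.
s = (y2 - y1) / (x2 - x1) = (4) / (2) mod 5 = 2
x3 = s^2 - x1 - x2 mod 5 = 2^2 - 0 - 2 = 2
y3 = s (x1 - x3) - y1 mod 5 = 2 * (0 - 2) - 4 = 2

P + Q = (2, 2)


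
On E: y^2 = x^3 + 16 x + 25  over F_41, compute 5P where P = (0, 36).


k = 5 = 101_2 (binary, LSB first: 101)
Double-and-add from P = (0, 36):
  bit 0 = 1: acc = O + (0, 36) = (0, 36)
  bit 1 = 0: acc unchanged = (0, 36)
  bit 2 = 1: acc = (0, 36) + (10, 18) = (8, 3)

5P = (8, 3)


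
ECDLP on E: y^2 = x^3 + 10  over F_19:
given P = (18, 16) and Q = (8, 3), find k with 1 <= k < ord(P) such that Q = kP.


Enumerate multiples of P until we hit Q = (8, 3):
  1P = (18, 16)
  2P = (7, 7)
  3P = (11, 7)
  4P = (6, 13)
  5P = (1, 12)
  6P = (4, 13)
  7P = (8, 16)
  8P = (12, 3)
  9P = (9, 13)
  10P = (9, 6)
  11P = (12, 16)
  12P = (8, 3)
Match found at i = 12.

k = 12


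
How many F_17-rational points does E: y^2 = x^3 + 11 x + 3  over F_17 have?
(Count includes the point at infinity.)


For each x in F_17, count y with y^2 = x^3 + 11 x + 3 mod 17:
  x = 1: RHS = 15, y in [7, 10]  -> 2 point(s)
  x = 2: RHS = 16, y in [4, 13]  -> 2 point(s)
  x = 4: RHS = 9, y in [3, 14]  -> 2 point(s)
  x = 5: RHS = 13, y in [8, 9]  -> 2 point(s)
  x = 6: RHS = 13, y in [8, 9]  -> 2 point(s)
  x = 7: RHS = 15, y in [7, 10]  -> 2 point(s)
  x = 8: RHS = 8, y in [5, 12]  -> 2 point(s)
  x = 9: RHS = 15, y in [7, 10]  -> 2 point(s)
  x = 10: RHS = 8, y in [5, 12]  -> 2 point(s)
  x = 16: RHS = 8, y in [5, 12]  -> 2 point(s)
Affine points: 20. Add the point at infinity: total = 21.

#E(F_17) = 21


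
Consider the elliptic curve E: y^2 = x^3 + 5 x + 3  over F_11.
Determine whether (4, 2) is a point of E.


Check whether y^2 = x^3 + 5 x + 3 (mod 11) for (x, y) = (4, 2).
LHS: y^2 = 2^2 mod 11 = 4
RHS: x^3 + 5 x + 3 = 4^3 + 5*4 + 3 mod 11 = 10
LHS != RHS

No, not on the curve


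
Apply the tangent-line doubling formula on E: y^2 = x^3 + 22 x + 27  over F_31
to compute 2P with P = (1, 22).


Doubling: s = (3 x1^2 + a) / (2 y1)
s = (3*1^2 + 22) / (2*22) mod 31 = 21
x3 = s^2 - 2 x1 mod 31 = 21^2 - 2*1 = 5
y3 = s (x1 - x3) - y1 mod 31 = 21 * (1 - 5) - 22 = 18

2P = (5, 18)


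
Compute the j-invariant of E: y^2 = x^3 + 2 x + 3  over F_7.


Delta = -16(4 a^3 + 27 b^2) mod 7 = 3
-1728 * (4 a)^3 = -1728 * (4*2)^3 mod 7 = 1
j = 1 * 3^(-1) mod 7 = 5

j = 5 (mod 7)


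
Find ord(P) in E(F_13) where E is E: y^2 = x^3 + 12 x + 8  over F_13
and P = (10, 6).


Compute successive multiples of P until we hit O:
  1P = (10, 6)
  2P = (6, 7)
  3P = (6, 6)
  4P = (10, 7)
  5P = O

ord(P) = 5


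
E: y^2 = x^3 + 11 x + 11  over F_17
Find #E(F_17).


For each x in F_17, count y with y^2 = x^3 + 11 x + 11 mod 17:
  x = 4: RHS = 0, y in [0]  -> 1 point(s)
  x = 5: RHS = 4, y in [2, 15]  -> 2 point(s)
  x = 6: RHS = 4, y in [2, 15]  -> 2 point(s)
  x = 8: RHS = 16, y in [4, 13]  -> 2 point(s)
  x = 10: RHS = 16, y in [4, 13]  -> 2 point(s)
  x = 11: RHS = 1, y in [1, 16]  -> 2 point(s)
  x = 12: RHS = 1, y in [1, 16]  -> 2 point(s)
  x = 14: RHS = 2, y in [6, 11]  -> 2 point(s)
  x = 15: RHS = 15, y in [7, 10]  -> 2 point(s)
  x = 16: RHS = 16, y in [4, 13]  -> 2 point(s)
Affine points: 19. Add the point at infinity: total = 20.

#E(F_17) = 20


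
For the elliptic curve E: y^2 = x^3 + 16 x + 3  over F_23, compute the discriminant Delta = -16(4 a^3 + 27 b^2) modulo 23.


4 a^3 + 27 b^2 = 4*16^3 + 27*3^2 = 16384 + 243 = 16627
Delta = -16 * (16627) = -266032
Delta mod 23 = 9

Delta = 9 (mod 23)


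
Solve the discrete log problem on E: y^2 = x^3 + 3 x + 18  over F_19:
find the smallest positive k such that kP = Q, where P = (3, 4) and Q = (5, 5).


Enumerate multiples of P until we hit Q = (5, 5):
  1P = (3, 4)
  2P = (14, 7)
  3P = (6, 9)
  4P = (17, 17)
  5P = (5, 5)
Match found at i = 5.

k = 5


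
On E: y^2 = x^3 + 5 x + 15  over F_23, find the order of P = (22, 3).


Compute successive multiples of P until we hit O:
  1P = (22, 3)
  2P = (14, 0)
  3P = (22, 20)
  4P = O

ord(P) = 4


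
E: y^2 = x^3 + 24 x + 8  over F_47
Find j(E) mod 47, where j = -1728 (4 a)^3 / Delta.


Delta = -16(4 a^3 + 27 b^2) mod 47 = 27
-1728 * (4 a)^3 = -1728 * (4*24)^3 mod 47 = 41
j = 41 * 27^(-1) mod 47 = 5

j = 5 (mod 47)


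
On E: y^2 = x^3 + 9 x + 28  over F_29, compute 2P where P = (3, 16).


Doubling: s = (3 x1^2 + a) / (2 y1)
s = (3*3^2 + 9) / (2*16) mod 29 = 12
x3 = s^2 - 2 x1 mod 29 = 12^2 - 2*3 = 22
y3 = s (x1 - x3) - y1 mod 29 = 12 * (3 - 22) - 16 = 17

2P = (22, 17)


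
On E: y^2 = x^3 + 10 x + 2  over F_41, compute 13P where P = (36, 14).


k = 13 = 1101_2 (binary, LSB first: 1011)
Double-and-add from P = (36, 14):
  bit 0 = 1: acc = O + (36, 14) = (36, 14)
  bit 1 = 0: acc unchanged = (36, 14)
  bit 2 = 1: acc = (36, 14) + (10, 35) = (15, 40)
  bit 3 = 1: acc = (15, 40) + (13, 22) = (12, 28)

13P = (12, 28)


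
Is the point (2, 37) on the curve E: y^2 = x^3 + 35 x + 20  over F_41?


Check whether y^2 = x^3 + 35 x + 20 (mod 41) for (x, y) = (2, 37).
LHS: y^2 = 37^2 mod 41 = 16
RHS: x^3 + 35 x + 20 = 2^3 + 35*2 + 20 mod 41 = 16
LHS = RHS

Yes, on the curve


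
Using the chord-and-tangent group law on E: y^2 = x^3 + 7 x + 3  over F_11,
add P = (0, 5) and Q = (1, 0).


P != Q, so use the chord formula.
s = (y2 - y1) / (x2 - x1) = (6) / (1) mod 11 = 6
x3 = s^2 - x1 - x2 mod 11 = 6^2 - 0 - 1 = 2
y3 = s (x1 - x3) - y1 mod 11 = 6 * (0 - 2) - 5 = 5

P + Q = (2, 5)


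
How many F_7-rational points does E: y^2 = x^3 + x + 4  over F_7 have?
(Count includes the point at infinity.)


For each x in F_7, count y with y^2 = x^3 + 1 x + 4 mod 7:
  x = 0: RHS = 4, y in [2, 5]  -> 2 point(s)
  x = 2: RHS = 0, y in [0]  -> 1 point(s)
  x = 4: RHS = 2, y in [3, 4]  -> 2 point(s)
  x = 5: RHS = 1, y in [1, 6]  -> 2 point(s)
  x = 6: RHS = 2, y in [3, 4]  -> 2 point(s)
Affine points: 9. Add the point at infinity: total = 10.

#E(F_7) = 10


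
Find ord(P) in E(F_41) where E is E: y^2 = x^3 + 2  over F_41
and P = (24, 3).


Compute successive multiples of P until we hit O:
  1P = (24, 3)
  2P = (35, 27)
  3P = (22, 20)
  4P = (16, 11)
  5P = (2, 16)
  6P = (40, 40)
  7P = (36, 0)
  8P = (40, 1)
  ... (continuing to 14P)
  14P = O

ord(P) = 14


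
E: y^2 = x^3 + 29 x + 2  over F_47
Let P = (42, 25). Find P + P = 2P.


Doubling: s = (3 x1^2 + a) / (2 y1)
s = (3*42^2 + 29) / (2*25) mod 47 = 19
x3 = s^2 - 2 x1 mod 47 = 19^2 - 2*42 = 42
y3 = s (x1 - x3) - y1 mod 47 = 19 * (42 - 42) - 25 = 22

2P = (42, 22)


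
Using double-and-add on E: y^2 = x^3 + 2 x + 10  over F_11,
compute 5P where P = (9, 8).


k = 5 = 101_2 (binary, LSB first: 101)
Double-and-add from P = (9, 8):
  bit 0 = 1: acc = O + (9, 8) = (9, 8)
  bit 1 = 0: acc unchanged = (9, 8)
  bit 2 = 1: acc = (9, 8) + (2, 0) = (4, 4)

5P = (4, 4)


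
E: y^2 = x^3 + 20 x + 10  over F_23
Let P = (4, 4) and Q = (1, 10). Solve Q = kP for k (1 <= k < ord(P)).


Enumerate multiples of P until we hit Q = (1, 10):
  1P = (4, 4)
  2P = (1, 10)
Match found at i = 2.

k = 2


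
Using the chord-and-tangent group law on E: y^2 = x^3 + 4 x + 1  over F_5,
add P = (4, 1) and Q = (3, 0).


P != Q, so use the chord formula.
s = (y2 - y1) / (x2 - x1) = (4) / (4) mod 5 = 1
x3 = s^2 - x1 - x2 mod 5 = 1^2 - 4 - 3 = 4
y3 = s (x1 - x3) - y1 mod 5 = 1 * (4 - 4) - 1 = 4

P + Q = (4, 4)


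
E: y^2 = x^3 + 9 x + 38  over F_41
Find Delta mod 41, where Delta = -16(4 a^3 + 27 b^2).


4 a^3 + 27 b^2 = 4*9^3 + 27*38^2 = 2916 + 38988 = 41904
Delta = -16 * (41904) = -670464
Delta mod 41 = 9

Delta = 9 (mod 41)


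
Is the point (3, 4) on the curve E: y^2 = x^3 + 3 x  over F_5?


Check whether y^2 = x^3 + 3 x + 0 (mod 5) for (x, y) = (3, 4).
LHS: y^2 = 4^2 mod 5 = 1
RHS: x^3 + 3 x + 0 = 3^3 + 3*3 + 0 mod 5 = 1
LHS = RHS

Yes, on the curve


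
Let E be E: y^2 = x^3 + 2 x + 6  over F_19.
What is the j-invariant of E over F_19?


Delta = -16(4 a^3 + 27 b^2) mod 19 = 10
-1728 * (4 a)^3 = -1728 * (4*2)^3 mod 19 = 18
j = 18 * 10^(-1) mod 19 = 17

j = 17 (mod 19)


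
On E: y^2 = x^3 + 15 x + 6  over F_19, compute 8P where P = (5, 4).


k = 8 = 1000_2 (binary, LSB first: 0001)
Double-and-add from P = (5, 4):
  bit 0 = 0: acc unchanged = O
  bit 1 = 0: acc unchanged = O
  bit 2 = 0: acc unchanged = O
  bit 3 = 1: acc = O + (17, 5) = (17, 5)

8P = (17, 5)


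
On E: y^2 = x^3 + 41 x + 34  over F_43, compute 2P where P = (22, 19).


Doubling: s = (3 x1^2 + a) / (2 y1)
s = (3*22^2 + 41) / (2*19) mod 43 = 11
x3 = s^2 - 2 x1 mod 43 = 11^2 - 2*22 = 34
y3 = s (x1 - x3) - y1 mod 43 = 11 * (22 - 34) - 19 = 21

2P = (34, 21)


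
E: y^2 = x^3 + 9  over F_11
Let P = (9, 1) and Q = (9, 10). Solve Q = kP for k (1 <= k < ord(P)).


Enumerate multiples of P until we hit Q = (9, 10):
  1P = (9, 1)
  2P = (7, 0)
  3P = (9, 10)
Match found at i = 3.

k = 3


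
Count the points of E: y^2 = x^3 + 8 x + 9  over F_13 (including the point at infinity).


For each x in F_13, count y with y^2 = x^3 + 8 x + 9 mod 13:
  x = 0: RHS = 9, y in [3, 10]  -> 2 point(s)
  x = 4: RHS = 1, y in [1, 12]  -> 2 point(s)
  x = 6: RHS = 0, y in [0]  -> 1 point(s)
  x = 8: RHS = 0, y in [0]  -> 1 point(s)
  x = 9: RHS = 4, y in [2, 11]  -> 2 point(s)
  x = 10: RHS = 10, y in [6, 7]  -> 2 point(s)
  x = 12: RHS = 0, y in [0]  -> 1 point(s)
Affine points: 11. Add the point at infinity: total = 12.

#E(F_13) = 12


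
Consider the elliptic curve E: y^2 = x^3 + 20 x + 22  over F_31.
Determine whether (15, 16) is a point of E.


Check whether y^2 = x^3 + 20 x + 22 (mod 31) for (x, y) = (15, 16).
LHS: y^2 = 16^2 mod 31 = 8
RHS: x^3 + 20 x + 22 = 15^3 + 20*15 + 22 mod 31 = 8
LHS = RHS

Yes, on the curve


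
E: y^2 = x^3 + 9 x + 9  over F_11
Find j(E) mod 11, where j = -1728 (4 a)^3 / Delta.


Delta = -16(4 a^3 + 27 b^2) mod 11 = 5
-1728 * (4 a)^3 = -1728 * (4*9)^3 mod 11 = 6
j = 6 * 5^(-1) mod 11 = 10

j = 10 (mod 11)


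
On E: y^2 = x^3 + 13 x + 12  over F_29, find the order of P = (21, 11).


Compute successive multiples of P until we hit O:
  1P = (21, 11)
  2P = (22, 10)
  3P = (16, 13)
  4P = (20, 6)
  5P = (13, 0)
  6P = (20, 23)
  7P = (16, 16)
  8P = (22, 19)
  ... (continuing to 10P)
  10P = O

ord(P) = 10


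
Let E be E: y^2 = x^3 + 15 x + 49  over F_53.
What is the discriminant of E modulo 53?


4 a^3 + 27 b^2 = 4*15^3 + 27*49^2 = 13500 + 64827 = 78327
Delta = -16 * (78327) = -1253232
Delta mod 53 = 6

Delta = 6 (mod 53)


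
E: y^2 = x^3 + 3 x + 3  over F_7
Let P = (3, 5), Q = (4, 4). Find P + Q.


P != Q, so use the chord formula.
s = (y2 - y1) / (x2 - x1) = (6) / (1) mod 7 = 6
x3 = s^2 - x1 - x2 mod 7 = 6^2 - 3 - 4 = 1
y3 = s (x1 - x3) - y1 mod 7 = 6 * (3 - 1) - 5 = 0

P + Q = (1, 0)


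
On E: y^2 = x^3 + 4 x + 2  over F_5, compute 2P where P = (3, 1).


Doubling: s = (3 x1^2 + a) / (2 y1)
s = (3*3^2 + 4) / (2*1) mod 5 = 3
x3 = s^2 - 2 x1 mod 5 = 3^2 - 2*3 = 3
y3 = s (x1 - x3) - y1 mod 5 = 3 * (3 - 3) - 1 = 4

2P = (3, 4)


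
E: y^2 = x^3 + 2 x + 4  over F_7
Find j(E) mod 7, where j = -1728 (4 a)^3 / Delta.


Delta = -16(4 a^3 + 27 b^2) mod 7 = 3
-1728 * (4 a)^3 = -1728 * (4*2)^3 mod 7 = 1
j = 1 * 3^(-1) mod 7 = 5

j = 5 (mod 7)


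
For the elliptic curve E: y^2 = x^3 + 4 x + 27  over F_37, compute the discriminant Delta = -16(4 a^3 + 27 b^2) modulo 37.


4 a^3 + 27 b^2 = 4*4^3 + 27*27^2 = 256 + 19683 = 19939
Delta = -16 * (19939) = -319024
Delta mod 37 = 27

Delta = 27 (mod 37)


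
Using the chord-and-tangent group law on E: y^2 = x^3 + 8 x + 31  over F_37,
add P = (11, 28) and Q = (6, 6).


P != Q, so use the chord formula.
s = (y2 - y1) / (x2 - x1) = (15) / (32) mod 37 = 34
x3 = s^2 - x1 - x2 mod 37 = 34^2 - 11 - 6 = 29
y3 = s (x1 - x3) - y1 mod 37 = 34 * (11 - 29) - 28 = 26

P + Q = (29, 26)


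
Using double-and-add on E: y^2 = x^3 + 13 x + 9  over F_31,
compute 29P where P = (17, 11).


k = 29 = 11101_2 (binary, LSB first: 10111)
Double-and-add from P = (17, 11):
  bit 0 = 1: acc = O + (17, 11) = (17, 11)
  bit 1 = 0: acc unchanged = (17, 11)
  bit 2 = 1: acc = (17, 11) + (9, 7) = (13, 22)
  bit 3 = 1: acc = (13, 22) + (7, 3) = (15, 13)
  bit 4 = 1: acc = (15, 13) + (22, 0) = (12, 8)

29P = (12, 8)


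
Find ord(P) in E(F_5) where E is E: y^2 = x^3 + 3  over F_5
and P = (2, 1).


Compute successive multiples of P until we hit O:
  1P = (2, 1)
  2P = (2, 4)
  3P = O

ord(P) = 3


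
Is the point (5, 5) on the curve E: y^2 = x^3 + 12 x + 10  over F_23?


Check whether y^2 = x^3 + 12 x + 10 (mod 23) for (x, y) = (5, 5).
LHS: y^2 = 5^2 mod 23 = 2
RHS: x^3 + 12 x + 10 = 5^3 + 12*5 + 10 mod 23 = 11
LHS != RHS

No, not on the curve


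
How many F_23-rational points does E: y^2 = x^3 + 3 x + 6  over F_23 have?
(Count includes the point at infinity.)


For each x in F_23, count y with y^2 = x^3 + 3 x + 6 mod 23:
  x = 0: RHS = 6, y in [11, 12]  -> 2 point(s)
  x = 4: RHS = 13, y in [6, 17]  -> 2 point(s)
  x = 5: RHS = 8, y in [10, 13]  -> 2 point(s)
  x = 7: RHS = 2, y in [5, 18]  -> 2 point(s)
  x = 8: RHS = 13, y in [6, 17]  -> 2 point(s)
  x = 9: RHS = 3, y in [7, 16]  -> 2 point(s)
  x = 10: RHS = 1, y in [1, 22]  -> 2 point(s)
  x = 11: RHS = 13, y in [6, 17]  -> 2 point(s)
  x = 14: RHS = 9, y in [3, 20]  -> 2 point(s)
  x = 17: RHS = 2, y in [5, 18]  -> 2 point(s)
  x = 18: RHS = 4, y in [2, 21]  -> 2 point(s)
  x = 20: RHS = 16, y in [4, 19]  -> 2 point(s)
  x = 22: RHS = 2, y in [5, 18]  -> 2 point(s)
Affine points: 26. Add the point at infinity: total = 27.

#E(F_23) = 27


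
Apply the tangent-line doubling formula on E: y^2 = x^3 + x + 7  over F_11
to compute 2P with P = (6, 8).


Doubling: s = (3 x1^2 + a) / (2 y1)
s = (3*6^2 + 1) / (2*8) mod 11 = 2
x3 = s^2 - 2 x1 mod 11 = 2^2 - 2*6 = 3
y3 = s (x1 - x3) - y1 mod 11 = 2 * (6 - 3) - 8 = 9

2P = (3, 9)


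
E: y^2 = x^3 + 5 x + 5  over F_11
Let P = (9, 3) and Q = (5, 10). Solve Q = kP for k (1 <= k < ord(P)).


Enumerate multiples of P until we hit Q = (5, 10):
  1P = (9, 3)
  2P = (5, 1)
  3P = (0, 7)
  4P = (6, 3)
  5P = (7, 8)
  6P = (4, 1)
  7P = (3, 6)
  8P = (2, 10)
  9P = (1, 0)
  10P = (2, 1)
  11P = (3, 5)
  12P = (4, 10)
  13P = (7, 3)
  14P = (6, 8)
  15P = (0, 4)
  16P = (5, 10)
Match found at i = 16.

k = 16


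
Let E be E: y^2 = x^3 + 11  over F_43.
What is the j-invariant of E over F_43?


Delta = -16(4 a^3 + 27 b^2) mod 43 = 16
-1728 * (4 a)^3 = -1728 * (4*0)^3 mod 43 = 0
j = 0 * 16^(-1) mod 43 = 0

j = 0 (mod 43)


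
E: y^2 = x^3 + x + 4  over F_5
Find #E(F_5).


For each x in F_5, count y with y^2 = x^3 + 1 x + 4 mod 5:
  x = 0: RHS = 4, y in [2, 3]  -> 2 point(s)
  x = 1: RHS = 1, y in [1, 4]  -> 2 point(s)
  x = 2: RHS = 4, y in [2, 3]  -> 2 point(s)
  x = 3: RHS = 4, y in [2, 3]  -> 2 point(s)
Affine points: 8. Add the point at infinity: total = 9.

#E(F_5) = 9
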